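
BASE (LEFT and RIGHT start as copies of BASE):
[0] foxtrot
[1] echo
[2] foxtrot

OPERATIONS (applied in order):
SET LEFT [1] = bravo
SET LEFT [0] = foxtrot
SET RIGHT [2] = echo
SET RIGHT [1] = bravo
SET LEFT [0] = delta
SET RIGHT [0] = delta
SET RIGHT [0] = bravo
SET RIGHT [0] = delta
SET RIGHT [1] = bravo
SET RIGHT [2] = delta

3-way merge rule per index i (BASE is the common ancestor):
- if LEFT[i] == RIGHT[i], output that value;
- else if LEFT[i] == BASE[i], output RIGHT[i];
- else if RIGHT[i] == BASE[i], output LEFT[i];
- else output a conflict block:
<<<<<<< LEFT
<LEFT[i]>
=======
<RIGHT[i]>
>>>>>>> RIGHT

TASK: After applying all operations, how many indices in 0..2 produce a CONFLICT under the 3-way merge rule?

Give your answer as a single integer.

Answer: 0

Derivation:
Final LEFT:  [delta, bravo, foxtrot]
Final RIGHT: [delta, bravo, delta]
i=0: L=delta R=delta -> agree -> delta
i=1: L=bravo R=bravo -> agree -> bravo
i=2: L=foxtrot=BASE, R=delta -> take RIGHT -> delta
Conflict count: 0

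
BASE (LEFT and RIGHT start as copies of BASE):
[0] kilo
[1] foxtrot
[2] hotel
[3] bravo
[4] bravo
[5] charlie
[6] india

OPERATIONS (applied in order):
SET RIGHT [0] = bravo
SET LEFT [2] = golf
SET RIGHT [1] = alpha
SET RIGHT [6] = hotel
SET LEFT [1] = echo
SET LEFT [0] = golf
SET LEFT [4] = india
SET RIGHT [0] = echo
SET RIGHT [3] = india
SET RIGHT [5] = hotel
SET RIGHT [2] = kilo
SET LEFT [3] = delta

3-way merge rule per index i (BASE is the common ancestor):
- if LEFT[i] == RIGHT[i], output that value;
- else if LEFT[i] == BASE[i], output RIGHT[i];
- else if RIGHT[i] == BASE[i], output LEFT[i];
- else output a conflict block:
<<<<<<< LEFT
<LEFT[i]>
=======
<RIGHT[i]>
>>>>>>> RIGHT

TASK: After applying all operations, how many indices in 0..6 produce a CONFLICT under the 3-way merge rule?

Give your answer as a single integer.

Answer: 4

Derivation:
Final LEFT:  [golf, echo, golf, delta, india, charlie, india]
Final RIGHT: [echo, alpha, kilo, india, bravo, hotel, hotel]
i=0: BASE=kilo L=golf R=echo all differ -> CONFLICT
i=1: BASE=foxtrot L=echo R=alpha all differ -> CONFLICT
i=2: BASE=hotel L=golf R=kilo all differ -> CONFLICT
i=3: BASE=bravo L=delta R=india all differ -> CONFLICT
i=4: L=india, R=bravo=BASE -> take LEFT -> india
i=5: L=charlie=BASE, R=hotel -> take RIGHT -> hotel
i=6: L=india=BASE, R=hotel -> take RIGHT -> hotel
Conflict count: 4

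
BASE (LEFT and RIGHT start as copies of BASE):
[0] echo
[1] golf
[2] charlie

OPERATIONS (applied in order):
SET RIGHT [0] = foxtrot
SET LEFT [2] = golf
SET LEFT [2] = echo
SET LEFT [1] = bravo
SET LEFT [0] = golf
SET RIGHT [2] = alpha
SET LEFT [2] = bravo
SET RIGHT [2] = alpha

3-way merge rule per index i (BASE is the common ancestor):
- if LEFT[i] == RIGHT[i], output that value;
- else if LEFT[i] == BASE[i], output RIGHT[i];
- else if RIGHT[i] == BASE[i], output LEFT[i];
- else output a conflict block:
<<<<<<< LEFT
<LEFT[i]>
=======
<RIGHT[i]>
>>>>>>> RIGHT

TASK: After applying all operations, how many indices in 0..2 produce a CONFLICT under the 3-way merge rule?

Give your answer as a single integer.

Final LEFT:  [golf, bravo, bravo]
Final RIGHT: [foxtrot, golf, alpha]
i=0: BASE=echo L=golf R=foxtrot all differ -> CONFLICT
i=1: L=bravo, R=golf=BASE -> take LEFT -> bravo
i=2: BASE=charlie L=bravo R=alpha all differ -> CONFLICT
Conflict count: 2

Answer: 2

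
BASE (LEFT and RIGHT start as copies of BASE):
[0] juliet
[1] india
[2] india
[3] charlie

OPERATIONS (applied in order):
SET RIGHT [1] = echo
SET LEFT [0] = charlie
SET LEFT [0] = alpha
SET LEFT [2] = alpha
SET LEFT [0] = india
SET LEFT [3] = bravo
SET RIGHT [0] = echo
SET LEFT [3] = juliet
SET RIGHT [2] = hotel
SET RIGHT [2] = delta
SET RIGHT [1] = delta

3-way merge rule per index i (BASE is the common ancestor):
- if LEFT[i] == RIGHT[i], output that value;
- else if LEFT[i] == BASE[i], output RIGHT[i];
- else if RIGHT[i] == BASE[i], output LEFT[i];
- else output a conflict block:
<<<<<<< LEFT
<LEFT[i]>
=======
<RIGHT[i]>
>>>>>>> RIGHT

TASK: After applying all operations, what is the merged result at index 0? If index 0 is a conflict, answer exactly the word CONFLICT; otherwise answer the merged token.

Final LEFT:  [india, india, alpha, juliet]
Final RIGHT: [echo, delta, delta, charlie]
i=0: BASE=juliet L=india R=echo all differ -> CONFLICT
i=1: L=india=BASE, R=delta -> take RIGHT -> delta
i=2: BASE=india L=alpha R=delta all differ -> CONFLICT
i=3: L=juliet, R=charlie=BASE -> take LEFT -> juliet
Index 0 -> CONFLICT

Answer: CONFLICT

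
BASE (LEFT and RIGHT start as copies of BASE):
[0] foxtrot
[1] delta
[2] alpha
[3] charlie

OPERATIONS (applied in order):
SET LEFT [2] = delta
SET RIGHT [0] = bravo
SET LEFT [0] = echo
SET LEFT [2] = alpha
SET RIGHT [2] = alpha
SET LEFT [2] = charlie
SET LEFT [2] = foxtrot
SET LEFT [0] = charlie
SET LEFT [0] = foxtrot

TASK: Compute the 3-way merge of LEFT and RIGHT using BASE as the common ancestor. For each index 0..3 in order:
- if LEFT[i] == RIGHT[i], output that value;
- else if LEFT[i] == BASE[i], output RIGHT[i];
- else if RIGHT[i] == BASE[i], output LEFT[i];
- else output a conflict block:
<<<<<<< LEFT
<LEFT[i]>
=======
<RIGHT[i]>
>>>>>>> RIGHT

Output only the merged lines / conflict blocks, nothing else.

Final LEFT:  [foxtrot, delta, foxtrot, charlie]
Final RIGHT: [bravo, delta, alpha, charlie]
i=0: L=foxtrot=BASE, R=bravo -> take RIGHT -> bravo
i=1: L=delta R=delta -> agree -> delta
i=2: L=foxtrot, R=alpha=BASE -> take LEFT -> foxtrot
i=3: L=charlie R=charlie -> agree -> charlie

Answer: bravo
delta
foxtrot
charlie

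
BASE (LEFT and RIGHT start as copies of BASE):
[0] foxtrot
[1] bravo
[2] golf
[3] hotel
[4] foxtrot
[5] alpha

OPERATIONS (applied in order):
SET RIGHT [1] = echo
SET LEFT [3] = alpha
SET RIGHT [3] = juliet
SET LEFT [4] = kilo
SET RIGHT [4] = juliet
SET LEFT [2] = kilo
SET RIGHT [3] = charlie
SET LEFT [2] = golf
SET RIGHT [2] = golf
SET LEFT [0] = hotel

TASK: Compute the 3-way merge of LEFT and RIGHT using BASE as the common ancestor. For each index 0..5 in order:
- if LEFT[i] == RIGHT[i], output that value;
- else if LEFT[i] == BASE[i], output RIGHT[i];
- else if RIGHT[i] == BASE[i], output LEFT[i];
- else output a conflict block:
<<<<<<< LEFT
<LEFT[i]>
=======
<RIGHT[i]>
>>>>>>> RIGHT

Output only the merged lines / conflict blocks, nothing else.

Answer: hotel
echo
golf
<<<<<<< LEFT
alpha
=======
charlie
>>>>>>> RIGHT
<<<<<<< LEFT
kilo
=======
juliet
>>>>>>> RIGHT
alpha

Derivation:
Final LEFT:  [hotel, bravo, golf, alpha, kilo, alpha]
Final RIGHT: [foxtrot, echo, golf, charlie, juliet, alpha]
i=0: L=hotel, R=foxtrot=BASE -> take LEFT -> hotel
i=1: L=bravo=BASE, R=echo -> take RIGHT -> echo
i=2: L=golf R=golf -> agree -> golf
i=3: BASE=hotel L=alpha R=charlie all differ -> CONFLICT
i=4: BASE=foxtrot L=kilo R=juliet all differ -> CONFLICT
i=5: L=alpha R=alpha -> agree -> alpha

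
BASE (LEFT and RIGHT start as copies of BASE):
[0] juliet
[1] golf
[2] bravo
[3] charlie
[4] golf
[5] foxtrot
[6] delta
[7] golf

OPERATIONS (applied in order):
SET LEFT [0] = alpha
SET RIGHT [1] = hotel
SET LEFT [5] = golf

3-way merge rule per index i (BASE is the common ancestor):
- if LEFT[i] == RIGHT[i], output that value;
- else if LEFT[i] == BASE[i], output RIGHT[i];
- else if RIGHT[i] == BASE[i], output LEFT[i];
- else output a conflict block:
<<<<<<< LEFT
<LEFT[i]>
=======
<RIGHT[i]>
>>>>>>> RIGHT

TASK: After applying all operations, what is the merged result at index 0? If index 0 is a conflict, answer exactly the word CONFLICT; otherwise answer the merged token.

Answer: alpha

Derivation:
Final LEFT:  [alpha, golf, bravo, charlie, golf, golf, delta, golf]
Final RIGHT: [juliet, hotel, bravo, charlie, golf, foxtrot, delta, golf]
i=0: L=alpha, R=juliet=BASE -> take LEFT -> alpha
i=1: L=golf=BASE, R=hotel -> take RIGHT -> hotel
i=2: L=bravo R=bravo -> agree -> bravo
i=3: L=charlie R=charlie -> agree -> charlie
i=4: L=golf R=golf -> agree -> golf
i=5: L=golf, R=foxtrot=BASE -> take LEFT -> golf
i=6: L=delta R=delta -> agree -> delta
i=7: L=golf R=golf -> agree -> golf
Index 0 -> alpha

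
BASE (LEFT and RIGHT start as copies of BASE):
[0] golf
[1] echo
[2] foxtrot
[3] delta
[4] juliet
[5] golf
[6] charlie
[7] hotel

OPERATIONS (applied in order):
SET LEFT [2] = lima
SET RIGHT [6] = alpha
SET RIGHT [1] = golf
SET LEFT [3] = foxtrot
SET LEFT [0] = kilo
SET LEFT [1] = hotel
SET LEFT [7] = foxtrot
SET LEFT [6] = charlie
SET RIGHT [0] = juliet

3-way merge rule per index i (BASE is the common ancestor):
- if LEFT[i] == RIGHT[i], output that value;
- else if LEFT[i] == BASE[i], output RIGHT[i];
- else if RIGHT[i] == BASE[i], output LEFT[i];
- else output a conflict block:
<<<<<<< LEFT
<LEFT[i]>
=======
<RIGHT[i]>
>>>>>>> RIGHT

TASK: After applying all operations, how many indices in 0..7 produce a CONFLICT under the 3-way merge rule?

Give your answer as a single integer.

Final LEFT:  [kilo, hotel, lima, foxtrot, juliet, golf, charlie, foxtrot]
Final RIGHT: [juliet, golf, foxtrot, delta, juliet, golf, alpha, hotel]
i=0: BASE=golf L=kilo R=juliet all differ -> CONFLICT
i=1: BASE=echo L=hotel R=golf all differ -> CONFLICT
i=2: L=lima, R=foxtrot=BASE -> take LEFT -> lima
i=3: L=foxtrot, R=delta=BASE -> take LEFT -> foxtrot
i=4: L=juliet R=juliet -> agree -> juliet
i=5: L=golf R=golf -> agree -> golf
i=6: L=charlie=BASE, R=alpha -> take RIGHT -> alpha
i=7: L=foxtrot, R=hotel=BASE -> take LEFT -> foxtrot
Conflict count: 2

Answer: 2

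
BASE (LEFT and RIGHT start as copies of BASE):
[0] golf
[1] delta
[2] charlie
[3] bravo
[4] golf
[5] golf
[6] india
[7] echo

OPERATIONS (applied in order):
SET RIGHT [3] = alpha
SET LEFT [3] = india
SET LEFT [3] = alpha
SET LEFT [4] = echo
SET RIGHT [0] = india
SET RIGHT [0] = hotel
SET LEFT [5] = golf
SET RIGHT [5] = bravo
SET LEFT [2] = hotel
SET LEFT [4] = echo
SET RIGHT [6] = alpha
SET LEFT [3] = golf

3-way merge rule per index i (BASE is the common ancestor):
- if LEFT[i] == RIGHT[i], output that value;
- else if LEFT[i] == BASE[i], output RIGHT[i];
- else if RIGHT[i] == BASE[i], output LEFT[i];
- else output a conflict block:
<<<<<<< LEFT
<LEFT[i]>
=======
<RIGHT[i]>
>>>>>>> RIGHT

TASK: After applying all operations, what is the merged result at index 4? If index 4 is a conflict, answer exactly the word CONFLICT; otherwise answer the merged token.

Final LEFT:  [golf, delta, hotel, golf, echo, golf, india, echo]
Final RIGHT: [hotel, delta, charlie, alpha, golf, bravo, alpha, echo]
i=0: L=golf=BASE, R=hotel -> take RIGHT -> hotel
i=1: L=delta R=delta -> agree -> delta
i=2: L=hotel, R=charlie=BASE -> take LEFT -> hotel
i=3: BASE=bravo L=golf R=alpha all differ -> CONFLICT
i=4: L=echo, R=golf=BASE -> take LEFT -> echo
i=5: L=golf=BASE, R=bravo -> take RIGHT -> bravo
i=6: L=india=BASE, R=alpha -> take RIGHT -> alpha
i=7: L=echo R=echo -> agree -> echo
Index 4 -> echo

Answer: echo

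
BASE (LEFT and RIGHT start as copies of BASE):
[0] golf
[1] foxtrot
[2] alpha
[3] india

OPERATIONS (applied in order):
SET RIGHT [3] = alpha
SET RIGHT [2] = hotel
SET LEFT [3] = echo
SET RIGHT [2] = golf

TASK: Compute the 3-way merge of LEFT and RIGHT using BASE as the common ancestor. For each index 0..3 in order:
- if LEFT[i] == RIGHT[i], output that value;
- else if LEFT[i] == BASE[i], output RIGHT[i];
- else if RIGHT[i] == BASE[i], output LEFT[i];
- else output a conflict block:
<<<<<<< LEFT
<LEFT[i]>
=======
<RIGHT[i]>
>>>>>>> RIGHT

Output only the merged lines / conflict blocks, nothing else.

Final LEFT:  [golf, foxtrot, alpha, echo]
Final RIGHT: [golf, foxtrot, golf, alpha]
i=0: L=golf R=golf -> agree -> golf
i=1: L=foxtrot R=foxtrot -> agree -> foxtrot
i=2: L=alpha=BASE, R=golf -> take RIGHT -> golf
i=3: BASE=india L=echo R=alpha all differ -> CONFLICT

Answer: golf
foxtrot
golf
<<<<<<< LEFT
echo
=======
alpha
>>>>>>> RIGHT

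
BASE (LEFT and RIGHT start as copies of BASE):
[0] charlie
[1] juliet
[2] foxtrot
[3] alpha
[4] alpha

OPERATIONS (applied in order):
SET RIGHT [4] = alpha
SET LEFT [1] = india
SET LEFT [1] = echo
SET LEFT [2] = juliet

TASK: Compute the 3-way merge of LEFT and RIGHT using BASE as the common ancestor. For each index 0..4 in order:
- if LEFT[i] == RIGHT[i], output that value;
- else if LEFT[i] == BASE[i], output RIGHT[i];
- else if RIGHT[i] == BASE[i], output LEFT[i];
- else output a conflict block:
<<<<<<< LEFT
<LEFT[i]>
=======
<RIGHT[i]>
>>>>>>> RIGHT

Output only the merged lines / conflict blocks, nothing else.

Answer: charlie
echo
juliet
alpha
alpha

Derivation:
Final LEFT:  [charlie, echo, juliet, alpha, alpha]
Final RIGHT: [charlie, juliet, foxtrot, alpha, alpha]
i=0: L=charlie R=charlie -> agree -> charlie
i=1: L=echo, R=juliet=BASE -> take LEFT -> echo
i=2: L=juliet, R=foxtrot=BASE -> take LEFT -> juliet
i=3: L=alpha R=alpha -> agree -> alpha
i=4: L=alpha R=alpha -> agree -> alpha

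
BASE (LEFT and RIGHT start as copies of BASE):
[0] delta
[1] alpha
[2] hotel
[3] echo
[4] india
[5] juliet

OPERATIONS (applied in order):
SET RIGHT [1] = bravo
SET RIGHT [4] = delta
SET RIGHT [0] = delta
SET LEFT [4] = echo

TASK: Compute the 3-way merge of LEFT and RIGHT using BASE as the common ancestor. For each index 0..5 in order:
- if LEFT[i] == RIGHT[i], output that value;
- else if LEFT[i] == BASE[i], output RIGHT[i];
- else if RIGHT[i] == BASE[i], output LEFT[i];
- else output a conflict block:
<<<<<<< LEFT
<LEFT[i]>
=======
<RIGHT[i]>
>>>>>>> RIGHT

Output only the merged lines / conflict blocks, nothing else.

Final LEFT:  [delta, alpha, hotel, echo, echo, juliet]
Final RIGHT: [delta, bravo, hotel, echo, delta, juliet]
i=0: L=delta R=delta -> agree -> delta
i=1: L=alpha=BASE, R=bravo -> take RIGHT -> bravo
i=2: L=hotel R=hotel -> agree -> hotel
i=3: L=echo R=echo -> agree -> echo
i=4: BASE=india L=echo R=delta all differ -> CONFLICT
i=5: L=juliet R=juliet -> agree -> juliet

Answer: delta
bravo
hotel
echo
<<<<<<< LEFT
echo
=======
delta
>>>>>>> RIGHT
juliet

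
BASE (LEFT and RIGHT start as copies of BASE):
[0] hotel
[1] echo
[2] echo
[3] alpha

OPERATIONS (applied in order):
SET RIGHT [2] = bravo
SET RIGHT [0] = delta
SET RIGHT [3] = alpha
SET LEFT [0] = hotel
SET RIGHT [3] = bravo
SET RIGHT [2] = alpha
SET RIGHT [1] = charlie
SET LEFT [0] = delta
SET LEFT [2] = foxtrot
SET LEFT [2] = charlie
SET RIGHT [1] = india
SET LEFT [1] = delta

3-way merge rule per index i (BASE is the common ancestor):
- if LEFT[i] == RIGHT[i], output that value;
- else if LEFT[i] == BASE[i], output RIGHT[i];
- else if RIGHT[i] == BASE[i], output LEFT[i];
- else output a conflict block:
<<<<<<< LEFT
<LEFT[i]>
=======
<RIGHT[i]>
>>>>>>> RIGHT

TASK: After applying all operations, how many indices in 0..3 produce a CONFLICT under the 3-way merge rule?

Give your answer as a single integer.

Answer: 2

Derivation:
Final LEFT:  [delta, delta, charlie, alpha]
Final RIGHT: [delta, india, alpha, bravo]
i=0: L=delta R=delta -> agree -> delta
i=1: BASE=echo L=delta R=india all differ -> CONFLICT
i=2: BASE=echo L=charlie R=alpha all differ -> CONFLICT
i=3: L=alpha=BASE, R=bravo -> take RIGHT -> bravo
Conflict count: 2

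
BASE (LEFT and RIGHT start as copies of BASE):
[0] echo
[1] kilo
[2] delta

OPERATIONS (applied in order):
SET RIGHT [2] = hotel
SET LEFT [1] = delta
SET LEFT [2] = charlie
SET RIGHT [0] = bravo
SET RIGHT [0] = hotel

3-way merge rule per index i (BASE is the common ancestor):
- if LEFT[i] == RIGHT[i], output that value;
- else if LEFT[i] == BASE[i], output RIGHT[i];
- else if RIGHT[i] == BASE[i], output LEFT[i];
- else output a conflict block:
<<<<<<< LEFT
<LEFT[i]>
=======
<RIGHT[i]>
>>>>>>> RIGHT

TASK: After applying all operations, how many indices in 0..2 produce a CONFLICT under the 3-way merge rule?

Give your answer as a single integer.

Final LEFT:  [echo, delta, charlie]
Final RIGHT: [hotel, kilo, hotel]
i=0: L=echo=BASE, R=hotel -> take RIGHT -> hotel
i=1: L=delta, R=kilo=BASE -> take LEFT -> delta
i=2: BASE=delta L=charlie R=hotel all differ -> CONFLICT
Conflict count: 1

Answer: 1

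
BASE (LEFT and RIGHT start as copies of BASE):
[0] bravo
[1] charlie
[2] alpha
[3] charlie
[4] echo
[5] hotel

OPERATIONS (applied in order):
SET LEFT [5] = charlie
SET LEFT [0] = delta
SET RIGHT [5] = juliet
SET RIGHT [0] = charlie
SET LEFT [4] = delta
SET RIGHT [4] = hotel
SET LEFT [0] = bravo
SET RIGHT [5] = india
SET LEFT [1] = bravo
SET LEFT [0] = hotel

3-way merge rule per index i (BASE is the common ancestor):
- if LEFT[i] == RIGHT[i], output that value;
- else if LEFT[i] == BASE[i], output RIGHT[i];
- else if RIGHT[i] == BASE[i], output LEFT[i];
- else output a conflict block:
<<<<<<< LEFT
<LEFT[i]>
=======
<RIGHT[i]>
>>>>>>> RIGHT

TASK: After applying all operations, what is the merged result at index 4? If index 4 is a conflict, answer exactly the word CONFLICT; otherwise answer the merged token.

Answer: CONFLICT

Derivation:
Final LEFT:  [hotel, bravo, alpha, charlie, delta, charlie]
Final RIGHT: [charlie, charlie, alpha, charlie, hotel, india]
i=0: BASE=bravo L=hotel R=charlie all differ -> CONFLICT
i=1: L=bravo, R=charlie=BASE -> take LEFT -> bravo
i=2: L=alpha R=alpha -> agree -> alpha
i=3: L=charlie R=charlie -> agree -> charlie
i=4: BASE=echo L=delta R=hotel all differ -> CONFLICT
i=5: BASE=hotel L=charlie R=india all differ -> CONFLICT
Index 4 -> CONFLICT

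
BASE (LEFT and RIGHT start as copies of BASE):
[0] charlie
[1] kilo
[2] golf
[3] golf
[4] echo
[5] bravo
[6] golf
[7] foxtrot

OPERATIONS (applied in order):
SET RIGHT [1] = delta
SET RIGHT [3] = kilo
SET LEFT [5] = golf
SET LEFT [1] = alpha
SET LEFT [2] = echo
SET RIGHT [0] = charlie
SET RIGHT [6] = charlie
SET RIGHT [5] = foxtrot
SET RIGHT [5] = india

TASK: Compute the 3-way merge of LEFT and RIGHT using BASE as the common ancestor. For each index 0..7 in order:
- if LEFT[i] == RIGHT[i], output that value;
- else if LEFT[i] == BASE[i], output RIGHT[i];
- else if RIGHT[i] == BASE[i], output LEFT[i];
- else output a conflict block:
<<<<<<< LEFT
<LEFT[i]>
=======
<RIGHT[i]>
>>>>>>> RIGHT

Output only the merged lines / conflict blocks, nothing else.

Answer: charlie
<<<<<<< LEFT
alpha
=======
delta
>>>>>>> RIGHT
echo
kilo
echo
<<<<<<< LEFT
golf
=======
india
>>>>>>> RIGHT
charlie
foxtrot

Derivation:
Final LEFT:  [charlie, alpha, echo, golf, echo, golf, golf, foxtrot]
Final RIGHT: [charlie, delta, golf, kilo, echo, india, charlie, foxtrot]
i=0: L=charlie R=charlie -> agree -> charlie
i=1: BASE=kilo L=alpha R=delta all differ -> CONFLICT
i=2: L=echo, R=golf=BASE -> take LEFT -> echo
i=3: L=golf=BASE, R=kilo -> take RIGHT -> kilo
i=4: L=echo R=echo -> agree -> echo
i=5: BASE=bravo L=golf R=india all differ -> CONFLICT
i=6: L=golf=BASE, R=charlie -> take RIGHT -> charlie
i=7: L=foxtrot R=foxtrot -> agree -> foxtrot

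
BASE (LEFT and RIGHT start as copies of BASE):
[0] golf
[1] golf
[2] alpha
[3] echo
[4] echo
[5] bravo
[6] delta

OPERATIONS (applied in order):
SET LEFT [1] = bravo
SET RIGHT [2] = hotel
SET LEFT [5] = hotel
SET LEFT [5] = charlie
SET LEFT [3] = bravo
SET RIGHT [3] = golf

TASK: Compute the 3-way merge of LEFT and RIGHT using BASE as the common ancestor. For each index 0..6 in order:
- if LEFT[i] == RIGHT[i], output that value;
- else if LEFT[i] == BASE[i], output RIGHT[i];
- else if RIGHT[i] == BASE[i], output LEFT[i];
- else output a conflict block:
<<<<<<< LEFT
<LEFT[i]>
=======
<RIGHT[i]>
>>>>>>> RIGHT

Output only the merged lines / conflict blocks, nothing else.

Final LEFT:  [golf, bravo, alpha, bravo, echo, charlie, delta]
Final RIGHT: [golf, golf, hotel, golf, echo, bravo, delta]
i=0: L=golf R=golf -> agree -> golf
i=1: L=bravo, R=golf=BASE -> take LEFT -> bravo
i=2: L=alpha=BASE, R=hotel -> take RIGHT -> hotel
i=3: BASE=echo L=bravo R=golf all differ -> CONFLICT
i=4: L=echo R=echo -> agree -> echo
i=5: L=charlie, R=bravo=BASE -> take LEFT -> charlie
i=6: L=delta R=delta -> agree -> delta

Answer: golf
bravo
hotel
<<<<<<< LEFT
bravo
=======
golf
>>>>>>> RIGHT
echo
charlie
delta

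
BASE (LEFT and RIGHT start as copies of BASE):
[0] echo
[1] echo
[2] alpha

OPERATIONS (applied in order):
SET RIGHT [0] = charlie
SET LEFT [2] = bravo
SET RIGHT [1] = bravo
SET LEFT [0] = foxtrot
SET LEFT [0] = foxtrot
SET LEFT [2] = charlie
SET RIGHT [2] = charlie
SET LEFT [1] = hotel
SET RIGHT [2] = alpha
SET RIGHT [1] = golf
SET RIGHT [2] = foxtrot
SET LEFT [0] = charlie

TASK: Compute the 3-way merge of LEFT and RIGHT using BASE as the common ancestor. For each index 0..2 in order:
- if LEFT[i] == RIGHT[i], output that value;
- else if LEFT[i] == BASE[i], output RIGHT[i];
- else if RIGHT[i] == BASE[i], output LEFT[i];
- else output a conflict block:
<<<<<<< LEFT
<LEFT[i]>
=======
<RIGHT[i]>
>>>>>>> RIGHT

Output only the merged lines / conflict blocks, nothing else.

Answer: charlie
<<<<<<< LEFT
hotel
=======
golf
>>>>>>> RIGHT
<<<<<<< LEFT
charlie
=======
foxtrot
>>>>>>> RIGHT

Derivation:
Final LEFT:  [charlie, hotel, charlie]
Final RIGHT: [charlie, golf, foxtrot]
i=0: L=charlie R=charlie -> agree -> charlie
i=1: BASE=echo L=hotel R=golf all differ -> CONFLICT
i=2: BASE=alpha L=charlie R=foxtrot all differ -> CONFLICT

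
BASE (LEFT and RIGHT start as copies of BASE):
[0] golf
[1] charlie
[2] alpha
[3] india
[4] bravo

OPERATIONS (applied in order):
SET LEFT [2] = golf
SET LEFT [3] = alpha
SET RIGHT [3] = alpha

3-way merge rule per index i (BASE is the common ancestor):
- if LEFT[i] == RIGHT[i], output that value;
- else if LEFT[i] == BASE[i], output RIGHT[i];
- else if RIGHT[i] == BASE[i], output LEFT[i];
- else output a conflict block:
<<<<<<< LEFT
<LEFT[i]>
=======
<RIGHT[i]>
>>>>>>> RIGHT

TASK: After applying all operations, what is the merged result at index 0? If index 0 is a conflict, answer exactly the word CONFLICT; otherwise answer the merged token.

Final LEFT:  [golf, charlie, golf, alpha, bravo]
Final RIGHT: [golf, charlie, alpha, alpha, bravo]
i=0: L=golf R=golf -> agree -> golf
i=1: L=charlie R=charlie -> agree -> charlie
i=2: L=golf, R=alpha=BASE -> take LEFT -> golf
i=3: L=alpha R=alpha -> agree -> alpha
i=4: L=bravo R=bravo -> agree -> bravo
Index 0 -> golf

Answer: golf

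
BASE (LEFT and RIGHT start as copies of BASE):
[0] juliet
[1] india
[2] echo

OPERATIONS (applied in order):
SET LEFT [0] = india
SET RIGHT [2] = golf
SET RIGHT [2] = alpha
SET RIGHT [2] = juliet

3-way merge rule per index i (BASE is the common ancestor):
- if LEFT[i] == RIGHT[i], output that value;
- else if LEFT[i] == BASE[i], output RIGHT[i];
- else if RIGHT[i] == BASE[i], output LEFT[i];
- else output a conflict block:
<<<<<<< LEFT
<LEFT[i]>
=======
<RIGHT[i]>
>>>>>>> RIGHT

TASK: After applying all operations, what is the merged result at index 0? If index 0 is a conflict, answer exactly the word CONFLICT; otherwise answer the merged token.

Final LEFT:  [india, india, echo]
Final RIGHT: [juliet, india, juliet]
i=0: L=india, R=juliet=BASE -> take LEFT -> india
i=1: L=india R=india -> agree -> india
i=2: L=echo=BASE, R=juliet -> take RIGHT -> juliet
Index 0 -> india

Answer: india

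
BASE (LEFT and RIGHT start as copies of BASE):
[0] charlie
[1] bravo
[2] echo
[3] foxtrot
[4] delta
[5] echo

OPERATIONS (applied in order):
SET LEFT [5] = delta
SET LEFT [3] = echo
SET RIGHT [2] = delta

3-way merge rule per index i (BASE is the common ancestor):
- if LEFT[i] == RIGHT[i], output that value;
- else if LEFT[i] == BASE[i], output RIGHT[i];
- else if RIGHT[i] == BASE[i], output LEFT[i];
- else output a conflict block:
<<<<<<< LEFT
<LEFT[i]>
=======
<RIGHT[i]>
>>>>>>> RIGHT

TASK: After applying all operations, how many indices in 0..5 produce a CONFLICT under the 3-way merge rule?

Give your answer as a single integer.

Answer: 0

Derivation:
Final LEFT:  [charlie, bravo, echo, echo, delta, delta]
Final RIGHT: [charlie, bravo, delta, foxtrot, delta, echo]
i=0: L=charlie R=charlie -> agree -> charlie
i=1: L=bravo R=bravo -> agree -> bravo
i=2: L=echo=BASE, R=delta -> take RIGHT -> delta
i=3: L=echo, R=foxtrot=BASE -> take LEFT -> echo
i=4: L=delta R=delta -> agree -> delta
i=5: L=delta, R=echo=BASE -> take LEFT -> delta
Conflict count: 0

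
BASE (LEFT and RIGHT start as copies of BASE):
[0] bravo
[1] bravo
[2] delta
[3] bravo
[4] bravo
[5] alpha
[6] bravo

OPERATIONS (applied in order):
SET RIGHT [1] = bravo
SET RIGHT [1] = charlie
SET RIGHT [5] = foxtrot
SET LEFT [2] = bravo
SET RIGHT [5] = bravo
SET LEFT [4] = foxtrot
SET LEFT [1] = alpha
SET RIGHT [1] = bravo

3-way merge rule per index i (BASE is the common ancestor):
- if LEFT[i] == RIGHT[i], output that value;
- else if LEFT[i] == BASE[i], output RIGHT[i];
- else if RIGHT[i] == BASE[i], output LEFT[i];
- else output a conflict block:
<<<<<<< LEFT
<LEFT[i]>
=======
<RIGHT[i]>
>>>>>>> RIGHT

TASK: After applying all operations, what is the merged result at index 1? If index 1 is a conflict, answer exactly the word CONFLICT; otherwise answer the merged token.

Final LEFT:  [bravo, alpha, bravo, bravo, foxtrot, alpha, bravo]
Final RIGHT: [bravo, bravo, delta, bravo, bravo, bravo, bravo]
i=0: L=bravo R=bravo -> agree -> bravo
i=1: L=alpha, R=bravo=BASE -> take LEFT -> alpha
i=2: L=bravo, R=delta=BASE -> take LEFT -> bravo
i=3: L=bravo R=bravo -> agree -> bravo
i=4: L=foxtrot, R=bravo=BASE -> take LEFT -> foxtrot
i=5: L=alpha=BASE, R=bravo -> take RIGHT -> bravo
i=6: L=bravo R=bravo -> agree -> bravo
Index 1 -> alpha

Answer: alpha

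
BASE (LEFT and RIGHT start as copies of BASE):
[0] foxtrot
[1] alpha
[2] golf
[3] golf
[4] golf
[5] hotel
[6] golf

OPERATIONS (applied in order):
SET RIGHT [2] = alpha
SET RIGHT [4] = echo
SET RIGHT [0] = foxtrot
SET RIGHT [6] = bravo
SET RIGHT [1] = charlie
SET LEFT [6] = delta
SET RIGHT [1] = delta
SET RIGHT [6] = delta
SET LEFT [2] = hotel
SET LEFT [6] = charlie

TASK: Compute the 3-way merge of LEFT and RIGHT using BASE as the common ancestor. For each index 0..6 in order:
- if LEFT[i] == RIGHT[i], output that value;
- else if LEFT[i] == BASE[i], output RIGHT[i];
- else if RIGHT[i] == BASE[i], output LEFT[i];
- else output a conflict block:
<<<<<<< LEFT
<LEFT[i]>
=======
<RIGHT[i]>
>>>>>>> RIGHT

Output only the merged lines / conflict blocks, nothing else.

Answer: foxtrot
delta
<<<<<<< LEFT
hotel
=======
alpha
>>>>>>> RIGHT
golf
echo
hotel
<<<<<<< LEFT
charlie
=======
delta
>>>>>>> RIGHT

Derivation:
Final LEFT:  [foxtrot, alpha, hotel, golf, golf, hotel, charlie]
Final RIGHT: [foxtrot, delta, alpha, golf, echo, hotel, delta]
i=0: L=foxtrot R=foxtrot -> agree -> foxtrot
i=1: L=alpha=BASE, R=delta -> take RIGHT -> delta
i=2: BASE=golf L=hotel R=alpha all differ -> CONFLICT
i=3: L=golf R=golf -> agree -> golf
i=4: L=golf=BASE, R=echo -> take RIGHT -> echo
i=5: L=hotel R=hotel -> agree -> hotel
i=6: BASE=golf L=charlie R=delta all differ -> CONFLICT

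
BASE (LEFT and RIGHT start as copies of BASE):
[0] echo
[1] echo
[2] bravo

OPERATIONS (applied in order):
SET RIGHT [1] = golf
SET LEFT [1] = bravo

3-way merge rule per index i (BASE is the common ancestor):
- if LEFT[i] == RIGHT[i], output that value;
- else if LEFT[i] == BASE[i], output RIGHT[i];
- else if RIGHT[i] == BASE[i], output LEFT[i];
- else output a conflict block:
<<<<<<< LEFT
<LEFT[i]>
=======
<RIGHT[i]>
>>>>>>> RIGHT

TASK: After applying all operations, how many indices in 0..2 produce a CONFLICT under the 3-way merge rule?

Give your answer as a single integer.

Final LEFT:  [echo, bravo, bravo]
Final RIGHT: [echo, golf, bravo]
i=0: L=echo R=echo -> agree -> echo
i=1: BASE=echo L=bravo R=golf all differ -> CONFLICT
i=2: L=bravo R=bravo -> agree -> bravo
Conflict count: 1

Answer: 1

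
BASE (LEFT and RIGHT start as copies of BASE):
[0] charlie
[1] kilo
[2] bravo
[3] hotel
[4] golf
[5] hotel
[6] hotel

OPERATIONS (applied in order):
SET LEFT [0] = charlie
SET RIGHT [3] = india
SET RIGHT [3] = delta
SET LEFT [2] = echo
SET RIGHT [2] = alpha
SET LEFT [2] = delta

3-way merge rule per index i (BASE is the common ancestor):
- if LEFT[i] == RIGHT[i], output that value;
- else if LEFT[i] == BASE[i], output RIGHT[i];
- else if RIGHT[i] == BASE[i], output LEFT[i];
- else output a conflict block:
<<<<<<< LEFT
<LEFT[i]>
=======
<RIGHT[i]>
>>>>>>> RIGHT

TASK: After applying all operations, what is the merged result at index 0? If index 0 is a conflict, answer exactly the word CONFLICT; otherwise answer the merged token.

Answer: charlie

Derivation:
Final LEFT:  [charlie, kilo, delta, hotel, golf, hotel, hotel]
Final RIGHT: [charlie, kilo, alpha, delta, golf, hotel, hotel]
i=0: L=charlie R=charlie -> agree -> charlie
i=1: L=kilo R=kilo -> agree -> kilo
i=2: BASE=bravo L=delta R=alpha all differ -> CONFLICT
i=3: L=hotel=BASE, R=delta -> take RIGHT -> delta
i=4: L=golf R=golf -> agree -> golf
i=5: L=hotel R=hotel -> agree -> hotel
i=6: L=hotel R=hotel -> agree -> hotel
Index 0 -> charlie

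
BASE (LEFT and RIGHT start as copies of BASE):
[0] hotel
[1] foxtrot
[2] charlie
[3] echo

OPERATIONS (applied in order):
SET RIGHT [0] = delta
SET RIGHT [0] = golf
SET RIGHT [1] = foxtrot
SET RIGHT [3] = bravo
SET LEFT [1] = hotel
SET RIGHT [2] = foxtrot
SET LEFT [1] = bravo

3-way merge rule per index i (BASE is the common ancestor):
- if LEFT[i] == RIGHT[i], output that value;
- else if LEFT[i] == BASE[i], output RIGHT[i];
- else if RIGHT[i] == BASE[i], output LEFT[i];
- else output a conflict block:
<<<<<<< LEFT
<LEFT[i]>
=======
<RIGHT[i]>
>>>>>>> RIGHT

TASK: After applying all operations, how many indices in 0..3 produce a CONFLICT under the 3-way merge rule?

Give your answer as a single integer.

Final LEFT:  [hotel, bravo, charlie, echo]
Final RIGHT: [golf, foxtrot, foxtrot, bravo]
i=0: L=hotel=BASE, R=golf -> take RIGHT -> golf
i=1: L=bravo, R=foxtrot=BASE -> take LEFT -> bravo
i=2: L=charlie=BASE, R=foxtrot -> take RIGHT -> foxtrot
i=3: L=echo=BASE, R=bravo -> take RIGHT -> bravo
Conflict count: 0

Answer: 0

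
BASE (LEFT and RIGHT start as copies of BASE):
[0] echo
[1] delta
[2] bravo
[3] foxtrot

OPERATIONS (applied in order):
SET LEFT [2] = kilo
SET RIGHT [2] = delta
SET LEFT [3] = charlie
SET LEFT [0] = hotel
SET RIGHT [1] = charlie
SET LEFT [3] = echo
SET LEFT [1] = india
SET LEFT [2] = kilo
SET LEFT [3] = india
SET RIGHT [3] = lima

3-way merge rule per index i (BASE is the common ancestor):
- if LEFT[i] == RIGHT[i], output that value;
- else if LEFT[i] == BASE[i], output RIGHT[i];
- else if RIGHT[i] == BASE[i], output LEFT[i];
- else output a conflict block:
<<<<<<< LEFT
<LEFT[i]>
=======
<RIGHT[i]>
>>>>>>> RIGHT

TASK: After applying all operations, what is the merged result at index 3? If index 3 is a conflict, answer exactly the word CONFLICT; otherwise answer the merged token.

Answer: CONFLICT

Derivation:
Final LEFT:  [hotel, india, kilo, india]
Final RIGHT: [echo, charlie, delta, lima]
i=0: L=hotel, R=echo=BASE -> take LEFT -> hotel
i=1: BASE=delta L=india R=charlie all differ -> CONFLICT
i=2: BASE=bravo L=kilo R=delta all differ -> CONFLICT
i=3: BASE=foxtrot L=india R=lima all differ -> CONFLICT
Index 3 -> CONFLICT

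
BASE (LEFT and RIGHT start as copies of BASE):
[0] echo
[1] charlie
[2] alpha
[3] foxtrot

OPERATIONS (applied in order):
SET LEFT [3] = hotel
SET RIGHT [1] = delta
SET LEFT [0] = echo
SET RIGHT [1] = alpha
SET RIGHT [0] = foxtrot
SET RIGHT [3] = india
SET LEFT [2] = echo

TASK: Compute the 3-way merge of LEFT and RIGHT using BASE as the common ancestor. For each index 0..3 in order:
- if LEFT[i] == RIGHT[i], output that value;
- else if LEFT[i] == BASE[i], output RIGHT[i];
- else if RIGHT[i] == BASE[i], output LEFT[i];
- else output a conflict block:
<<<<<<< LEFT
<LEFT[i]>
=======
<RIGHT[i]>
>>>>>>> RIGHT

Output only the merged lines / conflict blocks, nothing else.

Final LEFT:  [echo, charlie, echo, hotel]
Final RIGHT: [foxtrot, alpha, alpha, india]
i=0: L=echo=BASE, R=foxtrot -> take RIGHT -> foxtrot
i=1: L=charlie=BASE, R=alpha -> take RIGHT -> alpha
i=2: L=echo, R=alpha=BASE -> take LEFT -> echo
i=3: BASE=foxtrot L=hotel R=india all differ -> CONFLICT

Answer: foxtrot
alpha
echo
<<<<<<< LEFT
hotel
=======
india
>>>>>>> RIGHT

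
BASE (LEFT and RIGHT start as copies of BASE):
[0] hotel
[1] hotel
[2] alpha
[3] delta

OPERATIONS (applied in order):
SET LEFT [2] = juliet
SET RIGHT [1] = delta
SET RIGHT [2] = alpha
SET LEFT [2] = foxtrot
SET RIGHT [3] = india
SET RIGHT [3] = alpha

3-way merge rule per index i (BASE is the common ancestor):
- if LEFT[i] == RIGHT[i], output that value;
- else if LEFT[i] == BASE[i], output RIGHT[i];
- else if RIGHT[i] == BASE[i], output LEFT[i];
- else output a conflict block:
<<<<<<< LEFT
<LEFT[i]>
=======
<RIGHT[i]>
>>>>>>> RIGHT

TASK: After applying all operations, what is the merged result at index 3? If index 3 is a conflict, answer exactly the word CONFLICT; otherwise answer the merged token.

Answer: alpha

Derivation:
Final LEFT:  [hotel, hotel, foxtrot, delta]
Final RIGHT: [hotel, delta, alpha, alpha]
i=0: L=hotel R=hotel -> agree -> hotel
i=1: L=hotel=BASE, R=delta -> take RIGHT -> delta
i=2: L=foxtrot, R=alpha=BASE -> take LEFT -> foxtrot
i=3: L=delta=BASE, R=alpha -> take RIGHT -> alpha
Index 3 -> alpha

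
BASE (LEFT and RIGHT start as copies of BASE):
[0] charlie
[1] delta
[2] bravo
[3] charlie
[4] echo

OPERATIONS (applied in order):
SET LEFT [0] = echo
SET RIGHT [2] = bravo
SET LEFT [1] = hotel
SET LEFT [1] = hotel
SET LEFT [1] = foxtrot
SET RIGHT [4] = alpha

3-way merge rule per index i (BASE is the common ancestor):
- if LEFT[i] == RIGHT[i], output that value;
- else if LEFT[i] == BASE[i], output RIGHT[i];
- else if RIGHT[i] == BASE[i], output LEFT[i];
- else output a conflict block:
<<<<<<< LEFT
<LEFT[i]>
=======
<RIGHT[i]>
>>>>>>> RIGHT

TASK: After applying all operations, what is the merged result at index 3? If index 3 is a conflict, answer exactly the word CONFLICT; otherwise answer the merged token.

Answer: charlie

Derivation:
Final LEFT:  [echo, foxtrot, bravo, charlie, echo]
Final RIGHT: [charlie, delta, bravo, charlie, alpha]
i=0: L=echo, R=charlie=BASE -> take LEFT -> echo
i=1: L=foxtrot, R=delta=BASE -> take LEFT -> foxtrot
i=2: L=bravo R=bravo -> agree -> bravo
i=3: L=charlie R=charlie -> agree -> charlie
i=4: L=echo=BASE, R=alpha -> take RIGHT -> alpha
Index 3 -> charlie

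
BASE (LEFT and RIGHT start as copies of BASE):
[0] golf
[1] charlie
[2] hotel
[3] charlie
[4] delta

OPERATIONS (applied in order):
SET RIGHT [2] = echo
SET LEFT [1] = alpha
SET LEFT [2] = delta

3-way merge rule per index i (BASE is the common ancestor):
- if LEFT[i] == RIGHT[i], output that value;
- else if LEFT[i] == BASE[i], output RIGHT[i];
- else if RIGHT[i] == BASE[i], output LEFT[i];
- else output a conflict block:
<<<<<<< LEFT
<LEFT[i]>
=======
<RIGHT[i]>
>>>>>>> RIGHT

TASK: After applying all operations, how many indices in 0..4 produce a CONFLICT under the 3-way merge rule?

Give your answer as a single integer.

Answer: 1

Derivation:
Final LEFT:  [golf, alpha, delta, charlie, delta]
Final RIGHT: [golf, charlie, echo, charlie, delta]
i=0: L=golf R=golf -> agree -> golf
i=1: L=alpha, R=charlie=BASE -> take LEFT -> alpha
i=2: BASE=hotel L=delta R=echo all differ -> CONFLICT
i=3: L=charlie R=charlie -> agree -> charlie
i=4: L=delta R=delta -> agree -> delta
Conflict count: 1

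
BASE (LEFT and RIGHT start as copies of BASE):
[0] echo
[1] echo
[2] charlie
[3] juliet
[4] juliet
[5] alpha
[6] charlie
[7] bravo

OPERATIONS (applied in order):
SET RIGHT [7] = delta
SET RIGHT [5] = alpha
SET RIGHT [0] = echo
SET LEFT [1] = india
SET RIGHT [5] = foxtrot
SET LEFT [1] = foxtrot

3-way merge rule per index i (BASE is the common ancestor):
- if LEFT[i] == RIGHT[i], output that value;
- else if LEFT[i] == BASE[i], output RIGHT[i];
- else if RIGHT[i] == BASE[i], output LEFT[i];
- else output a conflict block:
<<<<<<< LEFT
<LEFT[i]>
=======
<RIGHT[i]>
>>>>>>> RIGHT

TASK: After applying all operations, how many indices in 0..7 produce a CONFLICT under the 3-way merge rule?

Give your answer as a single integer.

Final LEFT:  [echo, foxtrot, charlie, juliet, juliet, alpha, charlie, bravo]
Final RIGHT: [echo, echo, charlie, juliet, juliet, foxtrot, charlie, delta]
i=0: L=echo R=echo -> agree -> echo
i=1: L=foxtrot, R=echo=BASE -> take LEFT -> foxtrot
i=2: L=charlie R=charlie -> agree -> charlie
i=3: L=juliet R=juliet -> agree -> juliet
i=4: L=juliet R=juliet -> agree -> juliet
i=5: L=alpha=BASE, R=foxtrot -> take RIGHT -> foxtrot
i=6: L=charlie R=charlie -> agree -> charlie
i=7: L=bravo=BASE, R=delta -> take RIGHT -> delta
Conflict count: 0

Answer: 0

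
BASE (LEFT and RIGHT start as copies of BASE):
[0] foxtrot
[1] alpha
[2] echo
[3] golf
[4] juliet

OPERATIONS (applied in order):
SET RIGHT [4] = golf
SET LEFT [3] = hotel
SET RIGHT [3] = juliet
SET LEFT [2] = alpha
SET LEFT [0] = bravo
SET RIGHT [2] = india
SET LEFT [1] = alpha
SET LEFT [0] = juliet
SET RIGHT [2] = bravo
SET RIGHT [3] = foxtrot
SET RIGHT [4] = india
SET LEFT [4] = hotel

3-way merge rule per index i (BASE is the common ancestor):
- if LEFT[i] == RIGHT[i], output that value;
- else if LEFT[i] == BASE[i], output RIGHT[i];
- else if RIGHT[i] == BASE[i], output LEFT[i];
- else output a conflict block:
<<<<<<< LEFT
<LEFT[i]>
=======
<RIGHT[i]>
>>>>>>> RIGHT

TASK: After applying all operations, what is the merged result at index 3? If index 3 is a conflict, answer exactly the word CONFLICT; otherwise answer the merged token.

Answer: CONFLICT

Derivation:
Final LEFT:  [juliet, alpha, alpha, hotel, hotel]
Final RIGHT: [foxtrot, alpha, bravo, foxtrot, india]
i=0: L=juliet, R=foxtrot=BASE -> take LEFT -> juliet
i=1: L=alpha R=alpha -> agree -> alpha
i=2: BASE=echo L=alpha R=bravo all differ -> CONFLICT
i=3: BASE=golf L=hotel R=foxtrot all differ -> CONFLICT
i=4: BASE=juliet L=hotel R=india all differ -> CONFLICT
Index 3 -> CONFLICT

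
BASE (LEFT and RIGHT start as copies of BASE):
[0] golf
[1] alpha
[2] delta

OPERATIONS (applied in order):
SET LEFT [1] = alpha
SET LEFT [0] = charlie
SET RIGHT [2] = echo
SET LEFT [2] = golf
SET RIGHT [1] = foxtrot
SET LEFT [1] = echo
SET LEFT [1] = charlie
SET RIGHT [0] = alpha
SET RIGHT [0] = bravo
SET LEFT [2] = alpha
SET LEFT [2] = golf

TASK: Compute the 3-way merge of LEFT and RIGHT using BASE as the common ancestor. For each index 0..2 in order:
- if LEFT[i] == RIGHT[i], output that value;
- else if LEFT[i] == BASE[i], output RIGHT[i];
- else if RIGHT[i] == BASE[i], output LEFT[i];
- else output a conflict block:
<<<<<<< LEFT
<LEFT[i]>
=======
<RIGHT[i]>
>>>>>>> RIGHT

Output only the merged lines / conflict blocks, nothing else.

Final LEFT:  [charlie, charlie, golf]
Final RIGHT: [bravo, foxtrot, echo]
i=0: BASE=golf L=charlie R=bravo all differ -> CONFLICT
i=1: BASE=alpha L=charlie R=foxtrot all differ -> CONFLICT
i=2: BASE=delta L=golf R=echo all differ -> CONFLICT

Answer: <<<<<<< LEFT
charlie
=======
bravo
>>>>>>> RIGHT
<<<<<<< LEFT
charlie
=======
foxtrot
>>>>>>> RIGHT
<<<<<<< LEFT
golf
=======
echo
>>>>>>> RIGHT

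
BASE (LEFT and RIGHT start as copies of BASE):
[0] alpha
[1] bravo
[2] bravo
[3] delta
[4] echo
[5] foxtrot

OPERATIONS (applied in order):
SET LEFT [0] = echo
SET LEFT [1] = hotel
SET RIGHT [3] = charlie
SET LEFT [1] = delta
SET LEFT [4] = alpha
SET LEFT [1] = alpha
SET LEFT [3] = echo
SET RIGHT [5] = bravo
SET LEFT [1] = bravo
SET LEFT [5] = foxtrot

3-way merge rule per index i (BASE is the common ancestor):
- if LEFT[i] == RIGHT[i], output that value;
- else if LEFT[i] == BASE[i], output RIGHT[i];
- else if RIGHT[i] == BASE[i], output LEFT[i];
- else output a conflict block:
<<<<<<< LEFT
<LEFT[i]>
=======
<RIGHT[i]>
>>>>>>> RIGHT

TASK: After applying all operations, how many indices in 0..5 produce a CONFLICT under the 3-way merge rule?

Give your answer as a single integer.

Final LEFT:  [echo, bravo, bravo, echo, alpha, foxtrot]
Final RIGHT: [alpha, bravo, bravo, charlie, echo, bravo]
i=0: L=echo, R=alpha=BASE -> take LEFT -> echo
i=1: L=bravo R=bravo -> agree -> bravo
i=2: L=bravo R=bravo -> agree -> bravo
i=3: BASE=delta L=echo R=charlie all differ -> CONFLICT
i=4: L=alpha, R=echo=BASE -> take LEFT -> alpha
i=5: L=foxtrot=BASE, R=bravo -> take RIGHT -> bravo
Conflict count: 1

Answer: 1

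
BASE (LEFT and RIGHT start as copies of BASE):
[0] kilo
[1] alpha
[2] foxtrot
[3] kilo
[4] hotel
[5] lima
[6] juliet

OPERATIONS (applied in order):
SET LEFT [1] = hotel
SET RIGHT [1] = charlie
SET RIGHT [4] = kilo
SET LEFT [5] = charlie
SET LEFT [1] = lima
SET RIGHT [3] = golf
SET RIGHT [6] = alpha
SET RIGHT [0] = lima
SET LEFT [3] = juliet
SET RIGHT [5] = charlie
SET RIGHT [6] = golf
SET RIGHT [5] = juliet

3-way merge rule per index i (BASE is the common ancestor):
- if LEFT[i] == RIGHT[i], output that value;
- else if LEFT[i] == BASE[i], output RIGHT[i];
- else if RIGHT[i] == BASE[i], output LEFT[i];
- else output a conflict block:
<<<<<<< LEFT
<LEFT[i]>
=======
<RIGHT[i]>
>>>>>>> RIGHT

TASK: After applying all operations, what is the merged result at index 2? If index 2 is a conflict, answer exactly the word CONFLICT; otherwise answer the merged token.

Final LEFT:  [kilo, lima, foxtrot, juliet, hotel, charlie, juliet]
Final RIGHT: [lima, charlie, foxtrot, golf, kilo, juliet, golf]
i=0: L=kilo=BASE, R=lima -> take RIGHT -> lima
i=1: BASE=alpha L=lima R=charlie all differ -> CONFLICT
i=2: L=foxtrot R=foxtrot -> agree -> foxtrot
i=3: BASE=kilo L=juliet R=golf all differ -> CONFLICT
i=4: L=hotel=BASE, R=kilo -> take RIGHT -> kilo
i=5: BASE=lima L=charlie R=juliet all differ -> CONFLICT
i=6: L=juliet=BASE, R=golf -> take RIGHT -> golf
Index 2 -> foxtrot

Answer: foxtrot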